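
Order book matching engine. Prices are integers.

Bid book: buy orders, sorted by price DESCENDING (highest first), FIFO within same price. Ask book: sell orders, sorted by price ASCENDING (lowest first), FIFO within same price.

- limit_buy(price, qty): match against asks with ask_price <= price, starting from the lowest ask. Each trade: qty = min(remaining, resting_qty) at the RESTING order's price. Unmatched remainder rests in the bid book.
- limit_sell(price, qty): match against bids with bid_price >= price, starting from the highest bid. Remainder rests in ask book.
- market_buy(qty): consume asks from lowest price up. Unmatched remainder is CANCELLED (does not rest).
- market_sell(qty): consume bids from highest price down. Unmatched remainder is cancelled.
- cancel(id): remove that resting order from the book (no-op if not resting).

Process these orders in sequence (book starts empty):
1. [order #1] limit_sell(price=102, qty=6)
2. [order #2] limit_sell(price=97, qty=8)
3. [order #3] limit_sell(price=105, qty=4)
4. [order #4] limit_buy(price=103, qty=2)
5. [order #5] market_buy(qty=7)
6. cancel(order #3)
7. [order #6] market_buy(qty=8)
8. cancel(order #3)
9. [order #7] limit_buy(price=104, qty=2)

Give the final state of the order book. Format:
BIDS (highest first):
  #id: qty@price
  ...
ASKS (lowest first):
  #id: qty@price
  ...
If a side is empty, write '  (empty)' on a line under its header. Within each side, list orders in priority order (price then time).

After op 1 [order #1] limit_sell(price=102, qty=6): fills=none; bids=[-] asks=[#1:6@102]
After op 2 [order #2] limit_sell(price=97, qty=8): fills=none; bids=[-] asks=[#2:8@97 #1:6@102]
After op 3 [order #3] limit_sell(price=105, qty=4): fills=none; bids=[-] asks=[#2:8@97 #1:6@102 #3:4@105]
After op 4 [order #4] limit_buy(price=103, qty=2): fills=#4x#2:2@97; bids=[-] asks=[#2:6@97 #1:6@102 #3:4@105]
After op 5 [order #5] market_buy(qty=7): fills=#5x#2:6@97 #5x#1:1@102; bids=[-] asks=[#1:5@102 #3:4@105]
After op 6 cancel(order #3): fills=none; bids=[-] asks=[#1:5@102]
After op 7 [order #6] market_buy(qty=8): fills=#6x#1:5@102; bids=[-] asks=[-]
After op 8 cancel(order #3): fills=none; bids=[-] asks=[-]
After op 9 [order #7] limit_buy(price=104, qty=2): fills=none; bids=[#7:2@104] asks=[-]

Answer: BIDS (highest first):
  #7: 2@104
ASKS (lowest first):
  (empty)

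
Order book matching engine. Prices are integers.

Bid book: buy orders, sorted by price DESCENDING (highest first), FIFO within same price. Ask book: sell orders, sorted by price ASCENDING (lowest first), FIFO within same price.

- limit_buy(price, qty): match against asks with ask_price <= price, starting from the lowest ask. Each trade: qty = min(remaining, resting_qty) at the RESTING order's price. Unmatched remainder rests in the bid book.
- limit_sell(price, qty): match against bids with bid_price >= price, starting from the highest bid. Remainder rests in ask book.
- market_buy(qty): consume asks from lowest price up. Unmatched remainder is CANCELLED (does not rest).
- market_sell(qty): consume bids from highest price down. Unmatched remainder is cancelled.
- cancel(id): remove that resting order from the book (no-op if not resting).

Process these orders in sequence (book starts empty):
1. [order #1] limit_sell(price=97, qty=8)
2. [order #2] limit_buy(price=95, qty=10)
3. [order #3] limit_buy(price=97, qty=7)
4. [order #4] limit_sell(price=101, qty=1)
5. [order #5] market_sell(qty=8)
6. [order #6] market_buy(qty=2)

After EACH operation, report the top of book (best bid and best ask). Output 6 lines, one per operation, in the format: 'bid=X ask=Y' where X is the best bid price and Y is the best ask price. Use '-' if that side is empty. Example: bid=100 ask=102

Answer: bid=- ask=97
bid=95 ask=97
bid=95 ask=97
bid=95 ask=97
bid=95 ask=97
bid=95 ask=-

Derivation:
After op 1 [order #1] limit_sell(price=97, qty=8): fills=none; bids=[-] asks=[#1:8@97]
After op 2 [order #2] limit_buy(price=95, qty=10): fills=none; bids=[#2:10@95] asks=[#1:8@97]
After op 3 [order #3] limit_buy(price=97, qty=7): fills=#3x#1:7@97; bids=[#2:10@95] asks=[#1:1@97]
After op 4 [order #4] limit_sell(price=101, qty=1): fills=none; bids=[#2:10@95] asks=[#1:1@97 #4:1@101]
After op 5 [order #5] market_sell(qty=8): fills=#2x#5:8@95; bids=[#2:2@95] asks=[#1:1@97 #4:1@101]
After op 6 [order #6] market_buy(qty=2): fills=#6x#1:1@97 #6x#4:1@101; bids=[#2:2@95] asks=[-]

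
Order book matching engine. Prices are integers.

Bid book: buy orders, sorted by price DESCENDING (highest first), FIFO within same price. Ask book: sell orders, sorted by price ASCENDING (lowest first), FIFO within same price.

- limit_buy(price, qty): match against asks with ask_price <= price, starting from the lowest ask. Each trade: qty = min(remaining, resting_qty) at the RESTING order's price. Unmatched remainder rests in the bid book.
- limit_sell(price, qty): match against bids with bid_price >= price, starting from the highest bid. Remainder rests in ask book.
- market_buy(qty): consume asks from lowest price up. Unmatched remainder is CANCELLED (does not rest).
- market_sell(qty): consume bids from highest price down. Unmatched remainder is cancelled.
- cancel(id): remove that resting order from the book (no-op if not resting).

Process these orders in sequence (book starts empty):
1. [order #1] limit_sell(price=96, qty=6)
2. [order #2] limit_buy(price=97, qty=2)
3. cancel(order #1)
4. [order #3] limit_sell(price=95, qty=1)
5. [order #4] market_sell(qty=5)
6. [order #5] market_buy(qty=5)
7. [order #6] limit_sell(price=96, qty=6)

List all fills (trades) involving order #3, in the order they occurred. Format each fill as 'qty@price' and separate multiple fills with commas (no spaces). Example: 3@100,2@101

Answer: 1@95

Derivation:
After op 1 [order #1] limit_sell(price=96, qty=6): fills=none; bids=[-] asks=[#1:6@96]
After op 2 [order #2] limit_buy(price=97, qty=2): fills=#2x#1:2@96; bids=[-] asks=[#1:4@96]
After op 3 cancel(order #1): fills=none; bids=[-] asks=[-]
After op 4 [order #3] limit_sell(price=95, qty=1): fills=none; bids=[-] asks=[#3:1@95]
After op 5 [order #4] market_sell(qty=5): fills=none; bids=[-] asks=[#3:1@95]
After op 6 [order #5] market_buy(qty=5): fills=#5x#3:1@95; bids=[-] asks=[-]
After op 7 [order #6] limit_sell(price=96, qty=6): fills=none; bids=[-] asks=[#6:6@96]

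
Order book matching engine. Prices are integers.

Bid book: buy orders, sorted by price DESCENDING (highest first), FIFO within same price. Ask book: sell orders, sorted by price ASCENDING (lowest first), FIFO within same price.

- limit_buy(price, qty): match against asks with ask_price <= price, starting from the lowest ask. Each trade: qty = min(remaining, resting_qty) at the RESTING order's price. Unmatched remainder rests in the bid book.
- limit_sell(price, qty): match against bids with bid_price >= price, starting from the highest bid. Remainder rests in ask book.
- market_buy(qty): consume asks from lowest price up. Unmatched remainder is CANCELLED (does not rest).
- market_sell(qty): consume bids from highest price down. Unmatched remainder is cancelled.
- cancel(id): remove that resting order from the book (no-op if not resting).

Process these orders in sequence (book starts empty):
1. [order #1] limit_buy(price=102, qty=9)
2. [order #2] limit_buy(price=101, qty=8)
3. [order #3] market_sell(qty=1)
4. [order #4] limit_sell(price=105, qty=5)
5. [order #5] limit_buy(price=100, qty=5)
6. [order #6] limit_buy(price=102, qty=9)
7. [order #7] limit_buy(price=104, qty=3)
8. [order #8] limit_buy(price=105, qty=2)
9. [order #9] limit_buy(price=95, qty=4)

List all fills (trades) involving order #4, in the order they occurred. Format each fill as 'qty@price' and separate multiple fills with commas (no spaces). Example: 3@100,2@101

Answer: 2@105

Derivation:
After op 1 [order #1] limit_buy(price=102, qty=9): fills=none; bids=[#1:9@102] asks=[-]
After op 2 [order #2] limit_buy(price=101, qty=8): fills=none; bids=[#1:9@102 #2:8@101] asks=[-]
After op 3 [order #3] market_sell(qty=1): fills=#1x#3:1@102; bids=[#1:8@102 #2:8@101] asks=[-]
After op 4 [order #4] limit_sell(price=105, qty=5): fills=none; bids=[#1:8@102 #2:8@101] asks=[#4:5@105]
After op 5 [order #5] limit_buy(price=100, qty=5): fills=none; bids=[#1:8@102 #2:8@101 #5:5@100] asks=[#4:5@105]
After op 6 [order #6] limit_buy(price=102, qty=9): fills=none; bids=[#1:8@102 #6:9@102 #2:8@101 #5:5@100] asks=[#4:5@105]
After op 7 [order #7] limit_buy(price=104, qty=3): fills=none; bids=[#7:3@104 #1:8@102 #6:9@102 #2:8@101 #5:5@100] asks=[#4:5@105]
After op 8 [order #8] limit_buy(price=105, qty=2): fills=#8x#4:2@105; bids=[#7:3@104 #1:8@102 #6:9@102 #2:8@101 #5:5@100] asks=[#4:3@105]
After op 9 [order #9] limit_buy(price=95, qty=4): fills=none; bids=[#7:3@104 #1:8@102 #6:9@102 #2:8@101 #5:5@100 #9:4@95] asks=[#4:3@105]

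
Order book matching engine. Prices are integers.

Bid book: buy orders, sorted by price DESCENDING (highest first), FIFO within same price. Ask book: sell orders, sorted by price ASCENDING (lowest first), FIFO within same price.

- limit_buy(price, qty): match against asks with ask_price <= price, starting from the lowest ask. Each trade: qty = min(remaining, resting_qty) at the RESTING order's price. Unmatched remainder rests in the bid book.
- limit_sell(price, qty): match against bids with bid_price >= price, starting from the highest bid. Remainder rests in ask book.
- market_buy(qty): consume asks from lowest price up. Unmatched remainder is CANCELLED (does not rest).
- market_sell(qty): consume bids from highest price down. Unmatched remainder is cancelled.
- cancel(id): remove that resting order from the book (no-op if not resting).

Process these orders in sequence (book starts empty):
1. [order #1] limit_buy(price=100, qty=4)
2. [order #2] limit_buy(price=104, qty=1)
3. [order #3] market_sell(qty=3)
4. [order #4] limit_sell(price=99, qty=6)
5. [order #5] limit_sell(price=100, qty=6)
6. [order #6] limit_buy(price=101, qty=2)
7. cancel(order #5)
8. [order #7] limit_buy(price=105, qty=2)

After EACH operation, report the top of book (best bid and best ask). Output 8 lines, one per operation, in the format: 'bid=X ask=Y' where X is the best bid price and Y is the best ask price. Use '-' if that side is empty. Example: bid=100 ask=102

Answer: bid=100 ask=-
bid=104 ask=-
bid=100 ask=-
bid=- ask=99
bid=- ask=99
bid=- ask=99
bid=- ask=99
bid=- ask=-

Derivation:
After op 1 [order #1] limit_buy(price=100, qty=4): fills=none; bids=[#1:4@100] asks=[-]
After op 2 [order #2] limit_buy(price=104, qty=1): fills=none; bids=[#2:1@104 #1:4@100] asks=[-]
After op 3 [order #3] market_sell(qty=3): fills=#2x#3:1@104 #1x#3:2@100; bids=[#1:2@100] asks=[-]
After op 4 [order #4] limit_sell(price=99, qty=6): fills=#1x#4:2@100; bids=[-] asks=[#4:4@99]
After op 5 [order #5] limit_sell(price=100, qty=6): fills=none; bids=[-] asks=[#4:4@99 #5:6@100]
After op 6 [order #6] limit_buy(price=101, qty=2): fills=#6x#4:2@99; bids=[-] asks=[#4:2@99 #5:6@100]
After op 7 cancel(order #5): fills=none; bids=[-] asks=[#4:2@99]
After op 8 [order #7] limit_buy(price=105, qty=2): fills=#7x#4:2@99; bids=[-] asks=[-]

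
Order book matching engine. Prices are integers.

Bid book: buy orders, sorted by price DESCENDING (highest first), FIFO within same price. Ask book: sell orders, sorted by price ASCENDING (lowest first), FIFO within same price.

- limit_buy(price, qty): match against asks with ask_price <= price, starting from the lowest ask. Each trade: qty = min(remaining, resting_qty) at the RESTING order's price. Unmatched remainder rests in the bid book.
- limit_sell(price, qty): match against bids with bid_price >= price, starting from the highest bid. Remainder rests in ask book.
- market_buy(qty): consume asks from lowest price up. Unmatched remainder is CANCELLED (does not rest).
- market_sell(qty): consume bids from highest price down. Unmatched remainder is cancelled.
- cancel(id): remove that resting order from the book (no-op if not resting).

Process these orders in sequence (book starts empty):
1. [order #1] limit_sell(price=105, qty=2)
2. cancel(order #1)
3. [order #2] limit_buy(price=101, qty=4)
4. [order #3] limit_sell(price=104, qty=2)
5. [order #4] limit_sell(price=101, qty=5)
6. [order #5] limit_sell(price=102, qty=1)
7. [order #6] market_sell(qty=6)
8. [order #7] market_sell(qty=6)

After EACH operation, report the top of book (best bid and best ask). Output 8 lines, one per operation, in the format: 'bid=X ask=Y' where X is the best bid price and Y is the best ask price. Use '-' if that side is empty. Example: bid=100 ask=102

Answer: bid=- ask=105
bid=- ask=-
bid=101 ask=-
bid=101 ask=104
bid=- ask=101
bid=- ask=101
bid=- ask=101
bid=- ask=101

Derivation:
After op 1 [order #1] limit_sell(price=105, qty=2): fills=none; bids=[-] asks=[#1:2@105]
After op 2 cancel(order #1): fills=none; bids=[-] asks=[-]
After op 3 [order #2] limit_buy(price=101, qty=4): fills=none; bids=[#2:4@101] asks=[-]
After op 4 [order #3] limit_sell(price=104, qty=2): fills=none; bids=[#2:4@101] asks=[#3:2@104]
After op 5 [order #4] limit_sell(price=101, qty=5): fills=#2x#4:4@101; bids=[-] asks=[#4:1@101 #3:2@104]
After op 6 [order #5] limit_sell(price=102, qty=1): fills=none; bids=[-] asks=[#4:1@101 #5:1@102 #3:2@104]
After op 7 [order #6] market_sell(qty=6): fills=none; bids=[-] asks=[#4:1@101 #5:1@102 #3:2@104]
After op 8 [order #7] market_sell(qty=6): fills=none; bids=[-] asks=[#4:1@101 #5:1@102 #3:2@104]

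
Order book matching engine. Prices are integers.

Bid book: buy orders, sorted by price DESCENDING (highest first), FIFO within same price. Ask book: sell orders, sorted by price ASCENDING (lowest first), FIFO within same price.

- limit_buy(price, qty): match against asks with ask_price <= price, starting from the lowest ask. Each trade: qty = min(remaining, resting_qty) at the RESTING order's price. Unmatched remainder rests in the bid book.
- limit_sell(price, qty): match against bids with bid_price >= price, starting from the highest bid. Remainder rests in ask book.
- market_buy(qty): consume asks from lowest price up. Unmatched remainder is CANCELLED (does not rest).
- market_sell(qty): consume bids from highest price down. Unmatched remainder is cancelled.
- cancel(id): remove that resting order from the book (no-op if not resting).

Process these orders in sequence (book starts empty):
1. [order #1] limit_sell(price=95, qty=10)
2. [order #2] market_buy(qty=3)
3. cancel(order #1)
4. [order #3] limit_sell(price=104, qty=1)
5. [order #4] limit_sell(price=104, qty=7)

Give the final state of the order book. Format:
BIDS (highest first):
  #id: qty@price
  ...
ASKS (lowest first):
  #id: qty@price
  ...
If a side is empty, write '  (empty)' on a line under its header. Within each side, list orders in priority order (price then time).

Answer: BIDS (highest first):
  (empty)
ASKS (lowest first):
  #3: 1@104
  #4: 7@104

Derivation:
After op 1 [order #1] limit_sell(price=95, qty=10): fills=none; bids=[-] asks=[#1:10@95]
After op 2 [order #2] market_buy(qty=3): fills=#2x#1:3@95; bids=[-] asks=[#1:7@95]
After op 3 cancel(order #1): fills=none; bids=[-] asks=[-]
After op 4 [order #3] limit_sell(price=104, qty=1): fills=none; bids=[-] asks=[#3:1@104]
After op 5 [order #4] limit_sell(price=104, qty=7): fills=none; bids=[-] asks=[#3:1@104 #4:7@104]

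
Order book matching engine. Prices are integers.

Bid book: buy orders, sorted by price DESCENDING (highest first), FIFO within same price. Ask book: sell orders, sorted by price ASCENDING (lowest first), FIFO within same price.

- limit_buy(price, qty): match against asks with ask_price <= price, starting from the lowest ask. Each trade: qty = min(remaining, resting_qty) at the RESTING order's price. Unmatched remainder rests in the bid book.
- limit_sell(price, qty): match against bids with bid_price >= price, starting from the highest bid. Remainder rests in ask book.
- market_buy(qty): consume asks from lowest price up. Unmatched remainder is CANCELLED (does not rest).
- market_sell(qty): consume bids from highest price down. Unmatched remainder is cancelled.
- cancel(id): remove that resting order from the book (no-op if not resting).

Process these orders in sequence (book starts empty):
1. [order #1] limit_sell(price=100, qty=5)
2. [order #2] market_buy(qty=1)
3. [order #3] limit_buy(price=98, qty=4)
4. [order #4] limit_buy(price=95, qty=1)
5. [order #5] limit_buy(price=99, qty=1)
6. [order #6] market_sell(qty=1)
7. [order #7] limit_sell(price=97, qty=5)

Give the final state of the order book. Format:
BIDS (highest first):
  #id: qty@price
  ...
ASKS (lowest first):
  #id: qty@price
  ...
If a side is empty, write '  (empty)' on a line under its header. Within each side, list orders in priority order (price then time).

After op 1 [order #1] limit_sell(price=100, qty=5): fills=none; bids=[-] asks=[#1:5@100]
After op 2 [order #2] market_buy(qty=1): fills=#2x#1:1@100; bids=[-] asks=[#1:4@100]
After op 3 [order #3] limit_buy(price=98, qty=4): fills=none; bids=[#3:4@98] asks=[#1:4@100]
After op 4 [order #4] limit_buy(price=95, qty=1): fills=none; bids=[#3:4@98 #4:1@95] asks=[#1:4@100]
After op 5 [order #5] limit_buy(price=99, qty=1): fills=none; bids=[#5:1@99 #3:4@98 #4:1@95] asks=[#1:4@100]
After op 6 [order #6] market_sell(qty=1): fills=#5x#6:1@99; bids=[#3:4@98 #4:1@95] asks=[#1:4@100]
After op 7 [order #7] limit_sell(price=97, qty=5): fills=#3x#7:4@98; bids=[#4:1@95] asks=[#7:1@97 #1:4@100]

Answer: BIDS (highest first):
  #4: 1@95
ASKS (lowest first):
  #7: 1@97
  #1: 4@100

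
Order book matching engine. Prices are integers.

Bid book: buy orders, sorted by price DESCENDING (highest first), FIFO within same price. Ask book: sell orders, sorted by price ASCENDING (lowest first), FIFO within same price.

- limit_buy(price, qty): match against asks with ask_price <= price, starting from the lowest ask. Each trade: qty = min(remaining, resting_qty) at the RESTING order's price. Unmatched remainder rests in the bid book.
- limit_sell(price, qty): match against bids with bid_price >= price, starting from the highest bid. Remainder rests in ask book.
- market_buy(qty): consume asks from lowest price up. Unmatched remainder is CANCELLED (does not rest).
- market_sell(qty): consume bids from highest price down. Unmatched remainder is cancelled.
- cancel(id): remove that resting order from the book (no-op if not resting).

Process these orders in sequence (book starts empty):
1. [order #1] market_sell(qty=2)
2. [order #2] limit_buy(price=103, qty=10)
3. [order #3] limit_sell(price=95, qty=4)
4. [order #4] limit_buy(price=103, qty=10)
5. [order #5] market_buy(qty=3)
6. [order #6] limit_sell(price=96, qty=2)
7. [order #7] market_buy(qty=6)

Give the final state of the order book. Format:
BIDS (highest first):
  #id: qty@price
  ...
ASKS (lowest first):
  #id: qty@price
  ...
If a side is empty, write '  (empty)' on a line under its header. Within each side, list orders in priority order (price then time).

Answer: BIDS (highest first):
  #2: 4@103
  #4: 10@103
ASKS (lowest first):
  (empty)

Derivation:
After op 1 [order #1] market_sell(qty=2): fills=none; bids=[-] asks=[-]
After op 2 [order #2] limit_buy(price=103, qty=10): fills=none; bids=[#2:10@103] asks=[-]
After op 3 [order #3] limit_sell(price=95, qty=4): fills=#2x#3:4@103; bids=[#2:6@103] asks=[-]
After op 4 [order #4] limit_buy(price=103, qty=10): fills=none; bids=[#2:6@103 #4:10@103] asks=[-]
After op 5 [order #5] market_buy(qty=3): fills=none; bids=[#2:6@103 #4:10@103] asks=[-]
After op 6 [order #6] limit_sell(price=96, qty=2): fills=#2x#6:2@103; bids=[#2:4@103 #4:10@103] asks=[-]
After op 7 [order #7] market_buy(qty=6): fills=none; bids=[#2:4@103 #4:10@103] asks=[-]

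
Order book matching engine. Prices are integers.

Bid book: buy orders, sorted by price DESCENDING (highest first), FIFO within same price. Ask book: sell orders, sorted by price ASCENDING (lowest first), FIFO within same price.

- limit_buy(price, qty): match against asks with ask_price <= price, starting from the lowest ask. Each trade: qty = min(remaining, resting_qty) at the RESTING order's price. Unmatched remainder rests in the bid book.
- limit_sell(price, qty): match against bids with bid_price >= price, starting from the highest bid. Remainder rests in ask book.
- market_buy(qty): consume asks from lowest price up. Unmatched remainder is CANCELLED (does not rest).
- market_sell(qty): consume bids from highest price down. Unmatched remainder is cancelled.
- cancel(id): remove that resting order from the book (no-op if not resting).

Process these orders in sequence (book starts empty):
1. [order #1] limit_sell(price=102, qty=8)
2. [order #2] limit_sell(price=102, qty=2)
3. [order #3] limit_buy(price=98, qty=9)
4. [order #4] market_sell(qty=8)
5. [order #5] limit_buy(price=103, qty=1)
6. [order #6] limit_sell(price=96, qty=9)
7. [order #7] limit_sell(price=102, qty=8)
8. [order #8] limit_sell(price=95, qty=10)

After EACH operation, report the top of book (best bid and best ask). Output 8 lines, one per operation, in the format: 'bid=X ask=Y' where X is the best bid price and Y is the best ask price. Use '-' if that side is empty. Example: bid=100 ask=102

Answer: bid=- ask=102
bid=- ask=102
bid=98 ask=102
bid=98 ask=102
bid=98 ask=102
bid=- ask=96
bid=- ask=96
bid=- ask=95

Derivation:
After op 1 [order #1] limit_sell(price=102, qty=8): fills=none; bids=[-] asks=[#1:8@102]
After op 2 [order #2] limit_sell(price=102, qty=2): fills=none; bids=[-] asks=[#1:8@102 #2:2@102]
After op 3 [order #3] limit_buy(price=98, qty=9): fills=none; bids=[#3:9@98] asks=[#1:8@102 #2:2@102]
After op 4 [order #4] market_sell(qty=8): fills=#3x#4:8@98; bids=[#3:1@98] asks=[#1:8@102 #2:2@102]
After op 5 [order #5] limit_buy(price=103, qty=1): fills=#5x#1:1@102; bids=[#3:1@98] asks=[#1:7@102 #2:2@102]
After op 6 [order #6] limit_sell(price=96, qty=9): fills=#3x#6:1@98; bids=[-] asks=[#6:8@96 #1:7@102 #2:2@102]
After op 7 [order #7] limit_sell(price=102, qty=8): fills=none; bids=[-] asks=[#6:8@96 #1:7@102 #2:2@102 #7:8@102]
After op 8 [order #8] limit_sell(price=95, qty=10): fills=none; bids=[-] asks=[#8:10@95 #6:8@96 #1:7@102 #2:2@102 #7:8@102]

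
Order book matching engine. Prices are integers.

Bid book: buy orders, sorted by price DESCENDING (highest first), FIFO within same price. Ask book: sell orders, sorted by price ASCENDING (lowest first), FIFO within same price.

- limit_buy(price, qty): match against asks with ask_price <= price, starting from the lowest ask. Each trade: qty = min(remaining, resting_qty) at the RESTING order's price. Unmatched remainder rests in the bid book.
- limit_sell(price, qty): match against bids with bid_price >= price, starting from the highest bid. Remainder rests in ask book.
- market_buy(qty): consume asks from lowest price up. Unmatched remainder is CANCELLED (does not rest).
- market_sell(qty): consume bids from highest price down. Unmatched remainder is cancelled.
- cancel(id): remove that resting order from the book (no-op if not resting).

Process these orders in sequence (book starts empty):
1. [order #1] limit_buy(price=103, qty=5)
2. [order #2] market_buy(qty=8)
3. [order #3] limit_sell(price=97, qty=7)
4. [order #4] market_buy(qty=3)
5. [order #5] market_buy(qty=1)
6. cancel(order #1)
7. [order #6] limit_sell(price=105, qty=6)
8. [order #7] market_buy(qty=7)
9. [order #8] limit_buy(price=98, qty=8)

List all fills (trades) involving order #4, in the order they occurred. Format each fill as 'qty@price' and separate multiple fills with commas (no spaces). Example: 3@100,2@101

After op 1 [order #1] limit_buy(price=103, qty=5): fills=none; bids=[#1:5@103] asks=[-]
After op 2 [order #2] market_buy(qty=8): fills=none; bids=[#1:5@103] asks=[-]
After op 3 [order #3] limit_sell(price=97, qty=7): fills=#1x#3:5@103; bids=[-] asks=[#3:2@97]
After op 4 [order #4] market_buy(qty=3): fills=#4x#3:2@97; bids=[-] asks=[-]
After op 5 [order #5] market_buy(qty=1): fills=none; bids=[-] asks=[-]
After op 6 cancel(order #1): fills=none; bids=[-] asks=[-]
After op 7 [order #6] limit_sell(price=105, qty=6): fills=none; bids=[-] asks=[#6:6@105]
After op 8 [order #7] market_buy(qty=7): fills=#7x#6:6@105; bids=[-] asks=[-]
After op 9 [order #8] limit_buy(price=98, qty=8): fills=none; bids=[#8:8@98] asks=[-]

Answer: 2@97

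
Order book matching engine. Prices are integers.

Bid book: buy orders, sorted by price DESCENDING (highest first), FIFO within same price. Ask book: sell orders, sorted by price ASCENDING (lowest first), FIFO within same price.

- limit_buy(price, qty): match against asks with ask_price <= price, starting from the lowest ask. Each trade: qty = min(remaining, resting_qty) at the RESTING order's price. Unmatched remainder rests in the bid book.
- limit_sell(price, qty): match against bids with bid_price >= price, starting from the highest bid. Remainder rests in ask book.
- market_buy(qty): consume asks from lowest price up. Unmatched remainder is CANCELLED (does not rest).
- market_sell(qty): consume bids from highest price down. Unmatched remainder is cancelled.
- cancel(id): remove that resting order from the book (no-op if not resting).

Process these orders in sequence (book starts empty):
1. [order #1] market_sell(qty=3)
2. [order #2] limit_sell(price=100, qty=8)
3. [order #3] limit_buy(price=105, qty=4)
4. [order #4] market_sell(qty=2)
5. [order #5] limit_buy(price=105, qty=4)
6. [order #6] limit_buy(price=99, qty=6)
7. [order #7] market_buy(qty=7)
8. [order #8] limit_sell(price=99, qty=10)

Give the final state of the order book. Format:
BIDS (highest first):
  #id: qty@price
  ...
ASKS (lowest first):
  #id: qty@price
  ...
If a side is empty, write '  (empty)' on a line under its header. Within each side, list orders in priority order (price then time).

After op 1 [order #1] market_sell(qty=3): fills=none; bids=[-] asks=[-]
After op 2 [order #2] limit_sell(price=100, qty=8): fills=none; bids=[-] asks=[#2:8@100]
After op 3 [order #3] limit_buy(price=105, qty=4): fills=#3x#2:4@100; bids=[-] asks=[#2:4@100]
After op 4 [order #4] market_sell(qty=2): fills=none; bids=[-] asks=[#2:4@100]
After op 5 [order #5] limit_buy(price=105, qty=4): fills=#5x#2:4@100; bids=[-] asks=[-]
After op 6 [order #6] limit_buy(price=99, qty=6): fills=none; bids=[#6:6@99] asks=[-]
After op 7 [order #7] market_buy(qty=7): fills=none; bids=[#6:6@99] asks=[-]
After op 8 [order #8] limit_sell(price=99, qty=10): fills=#6x#8:6@99; bids=[-] asks=[#8:4@99]

Answer: BIDS (highest first):
  (empty)
ASKS (lowest first):
  #8: 4@99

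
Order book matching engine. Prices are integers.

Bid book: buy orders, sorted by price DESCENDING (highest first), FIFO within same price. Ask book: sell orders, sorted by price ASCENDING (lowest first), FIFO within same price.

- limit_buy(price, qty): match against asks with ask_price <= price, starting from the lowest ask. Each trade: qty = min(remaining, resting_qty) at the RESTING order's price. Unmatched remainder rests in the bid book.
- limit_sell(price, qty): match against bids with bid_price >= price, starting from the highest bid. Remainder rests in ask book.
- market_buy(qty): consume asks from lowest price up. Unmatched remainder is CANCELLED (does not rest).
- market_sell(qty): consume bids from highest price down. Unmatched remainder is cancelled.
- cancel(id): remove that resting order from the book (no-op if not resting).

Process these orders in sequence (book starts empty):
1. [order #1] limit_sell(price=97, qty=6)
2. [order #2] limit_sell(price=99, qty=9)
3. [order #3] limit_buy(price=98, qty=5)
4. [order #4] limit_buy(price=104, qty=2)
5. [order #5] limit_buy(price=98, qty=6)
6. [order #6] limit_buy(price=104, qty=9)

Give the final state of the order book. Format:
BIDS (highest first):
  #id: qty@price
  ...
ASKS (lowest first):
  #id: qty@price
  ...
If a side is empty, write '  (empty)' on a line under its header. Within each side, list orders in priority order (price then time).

Answer: BIDS (highest first):
  #6: 1@104
  #5: 6@98
ASKS (lowest first):
  (empty)

Derivation:
After op 1 [order #1] limit_sell(price=97, qty=6): fills=none; bids=[-] asks=[#1:6@97]
After op 2 [order #2] limit_sell(price=99, qty=9): fills=none; bids=[-] asks=[#1:6@97 #2:9@99]
After op 3 [order #3] limit_buy(price=98, qty=5): fills=#3x#1:5@97; bids=[-] asks=[#1:1@97 #2:9@99]
After op 4 [order #4] limit_buy(price=104, qty=2): fills=#4x#1:1@97 #4x#2:1@99; bids=[-] asks=[#2:8@99]
After op 5 [order #5] limit_buy(price=98, qty=6): fills=none; bids=[#5:6@98] asks=[#2:8@99]
After op 6 [order #6] limit_buy(price=104, qty=9): fills=#6x#2:8@99; bids=[#6:1@104 #5:6@98] asks=[-]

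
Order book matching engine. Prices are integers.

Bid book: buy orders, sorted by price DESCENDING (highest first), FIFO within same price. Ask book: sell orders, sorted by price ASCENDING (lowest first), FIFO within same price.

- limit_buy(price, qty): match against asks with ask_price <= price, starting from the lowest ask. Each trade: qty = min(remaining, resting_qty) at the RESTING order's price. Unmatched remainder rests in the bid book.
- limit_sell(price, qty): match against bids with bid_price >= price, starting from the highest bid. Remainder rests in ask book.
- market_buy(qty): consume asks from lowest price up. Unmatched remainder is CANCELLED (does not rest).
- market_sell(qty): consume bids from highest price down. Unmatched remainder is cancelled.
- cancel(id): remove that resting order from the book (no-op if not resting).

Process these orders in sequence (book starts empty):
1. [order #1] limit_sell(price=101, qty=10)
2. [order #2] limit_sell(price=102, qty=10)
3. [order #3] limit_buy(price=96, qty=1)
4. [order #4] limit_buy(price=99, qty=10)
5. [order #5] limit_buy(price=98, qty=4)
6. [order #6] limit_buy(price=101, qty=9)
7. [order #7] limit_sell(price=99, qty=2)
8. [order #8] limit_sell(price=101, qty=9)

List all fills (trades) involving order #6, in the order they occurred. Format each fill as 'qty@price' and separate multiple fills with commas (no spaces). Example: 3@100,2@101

Answer: 9@101

Derivation:
After op 1 [order #1] limit_sell(price=101, qty=10): fills=none; bids=[-] asks=[#1:10@101]
After op 2 [order #2] limit_sell(price=102, qty=10): fills=none; bids=[-] asks=[#1:10@101 #2:10@102]
After op 3 [order #3] limit_buy(price=96, qty=1): fills=none; bids=[#3:1@96] asks=[#1:10@101 #2:10@102]
After op 4 [order #4] limit_buy(price=99, qty=10): fills=none; bids=[#4:10@99 #3:1@96] asks=[#1:10@101 #2:10@102]
After op 5 [order #5] limit_buy(price=98, qty=4): fills=none; bids=[#4:10@99 #5:4@98 #3:1@96] asks=[#1:10@101 #2:10@102]
After op 6 [order #6] limit_buy(price=101, qty=9): fills=#6x#1:9@101; bids=[#4:10@99 #5:4@98 #3:1@96] asks=[#1:1@101 #2:10@102]
After op 7 [order #7] limit_sell(price=99, qty=2): fills=#4x#7:2@99; bids=[#4:8@99 #5:4@98 #3:1@96] asks=[#1:1@101 #2:10@102]
After op 8 [order #8] limit_sell(price=101, qty=9): fills=none; bids=[#4:8@99 #5:4@98 #3:1@96] asks=[#1:1@101 #8:9@101 #2:10@102]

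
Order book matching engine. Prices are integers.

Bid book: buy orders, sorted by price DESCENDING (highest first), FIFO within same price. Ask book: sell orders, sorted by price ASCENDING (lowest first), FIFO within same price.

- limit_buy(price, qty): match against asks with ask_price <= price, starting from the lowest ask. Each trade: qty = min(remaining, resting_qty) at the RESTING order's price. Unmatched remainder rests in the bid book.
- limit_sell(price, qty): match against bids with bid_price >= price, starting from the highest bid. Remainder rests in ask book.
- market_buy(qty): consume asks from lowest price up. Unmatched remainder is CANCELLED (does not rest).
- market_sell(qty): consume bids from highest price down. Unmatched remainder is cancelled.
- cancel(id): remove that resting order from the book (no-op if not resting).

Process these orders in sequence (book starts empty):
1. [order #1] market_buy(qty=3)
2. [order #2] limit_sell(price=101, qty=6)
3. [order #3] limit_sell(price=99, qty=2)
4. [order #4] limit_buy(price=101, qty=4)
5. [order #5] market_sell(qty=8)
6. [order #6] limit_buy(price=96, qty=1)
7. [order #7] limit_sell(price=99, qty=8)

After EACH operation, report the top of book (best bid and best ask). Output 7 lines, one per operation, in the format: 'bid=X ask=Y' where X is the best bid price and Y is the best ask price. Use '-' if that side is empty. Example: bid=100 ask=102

Answer: bid=- ask=-
bid=- ask=101
bid=- ask=99
bid=- ask=101
bid=- ask=101
bid=96 ask=101
bid=96 ask=99

Derivation:
After op 1 [order #1] market_buy(qty=3): fills=none; bids=[-] asks=[-]
After op 2 [order #2] limit_sell(price=101, qty=6): fills=none; bids=[-] asks=[#2:6@101]
After op 3 [order #3] limit_sell(price=99, qty=2): fills=none; bids=[-] asks=[#3:2@99 #2:6@101]
After op 4 [order #4] limit_buy(price=101, qty=4): fills=#4x#3:2@99 #4x#2:2@101; bids=[-] asks=[#2:4@101]
After op 5 [order #5] market_sell(qty=8): fills=none; bids=[-] asks=[#2:4@101]
After op 6 [order #6] limit_buy(price=96, qty=1): fills=none; bids=[#6:1@96] asks=[#2:4@101]
After op 7 [order #7] limit_sell(price=99, qty=8): fills=none; bids=[#6:1@96] asks=[#7:8@99 #2:4@101]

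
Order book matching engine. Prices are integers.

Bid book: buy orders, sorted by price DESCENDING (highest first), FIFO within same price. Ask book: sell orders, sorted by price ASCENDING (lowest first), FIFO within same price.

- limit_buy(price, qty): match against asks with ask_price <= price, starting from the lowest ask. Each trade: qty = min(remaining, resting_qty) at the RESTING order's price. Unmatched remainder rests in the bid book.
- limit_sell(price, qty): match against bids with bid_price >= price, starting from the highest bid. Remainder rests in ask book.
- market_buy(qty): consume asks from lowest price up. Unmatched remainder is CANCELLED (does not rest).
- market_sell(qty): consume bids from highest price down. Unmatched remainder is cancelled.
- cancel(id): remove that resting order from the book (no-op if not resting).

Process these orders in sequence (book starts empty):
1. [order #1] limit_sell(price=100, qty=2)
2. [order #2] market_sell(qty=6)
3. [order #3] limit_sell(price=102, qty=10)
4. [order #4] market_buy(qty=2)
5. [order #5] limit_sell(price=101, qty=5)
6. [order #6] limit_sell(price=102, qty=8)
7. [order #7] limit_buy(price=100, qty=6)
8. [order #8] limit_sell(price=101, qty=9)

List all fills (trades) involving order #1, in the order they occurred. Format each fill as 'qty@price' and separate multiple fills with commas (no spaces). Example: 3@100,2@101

Answer: 2@100

Derivation:
After op 1 [order #1] limit_sell(price=100, qty=2): fills=none; bids=[-] asks=[#1:2@100]
After op 2 [order #2] market_sell(qty=6): fills=none; bids=[-] asks=[#1:2@100]
After op 3 [order #3] limit_sell(price=102, qty=10): fills=none; bids=[-] asks=[#1:2@100 #3:10@102]
After op 4 [order #4] market_buy(qty=2): fills=#4x#1:2@100; bids=[-] asks=[#3:10@102]
After op 5 [order #5] limit_sell(price=101, qty=5): fills=none; bids=[-] asks=[#5:5@101 #3:10@102]
After op 6 [order #6] limit_sell(price=102, qty=8): fills=none; bids=[-] asks=[#5:5@101 #3:10@102 #6:8@102]
After op 7 [order #7] limit_buy(price=100, qty=6): fills=none; bids=[#7:6@100] asks=[#5:5@101 #3:10@102 #6:8@102]
After op 8 [order #8] limit_sell(price=101, qty=9): fills=none; bids=[#7:6@100] asks=[#5:5@101 #8:9@101 #3:10@102 #6:8@102]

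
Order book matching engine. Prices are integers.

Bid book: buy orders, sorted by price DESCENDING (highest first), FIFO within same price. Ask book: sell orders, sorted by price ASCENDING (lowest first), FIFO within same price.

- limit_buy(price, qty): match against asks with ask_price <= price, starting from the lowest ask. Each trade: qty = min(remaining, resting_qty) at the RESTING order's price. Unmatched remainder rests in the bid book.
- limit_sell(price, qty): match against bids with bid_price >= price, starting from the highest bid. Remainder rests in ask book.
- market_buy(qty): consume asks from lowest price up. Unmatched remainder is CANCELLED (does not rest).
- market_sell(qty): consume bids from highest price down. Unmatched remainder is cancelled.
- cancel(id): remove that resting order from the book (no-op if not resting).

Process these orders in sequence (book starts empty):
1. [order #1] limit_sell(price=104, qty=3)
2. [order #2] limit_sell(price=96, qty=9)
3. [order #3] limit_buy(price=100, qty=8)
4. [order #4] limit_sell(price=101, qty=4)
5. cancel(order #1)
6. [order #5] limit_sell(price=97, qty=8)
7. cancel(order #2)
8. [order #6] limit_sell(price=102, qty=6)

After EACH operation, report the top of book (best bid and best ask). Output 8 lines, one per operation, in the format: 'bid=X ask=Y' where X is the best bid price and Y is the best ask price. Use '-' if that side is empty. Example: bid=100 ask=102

After op 1 [order #1] limit_sell(price=104, qty=3): fills=none; bids=[-] asks=[#1:3@104]
After op 2 [order #2] limit_sell(price=96, qty=9): fills=none; bids=[-] asks=[#2:9@96 #1:3@104]
After op 3 [order #3] limit_buy(price=100, qty=8): fills=#3x#2:8@96; bids=[-] asks=[#2:1@96 #1:3@104]
After op 4 [order #4] limit_sell(price=101, qty=4): fills=none; bids=[-] asks=[#2:1@96 #4:4@101 #1:3@104]
After op 5 cancel(order #1): fills=none; bids=[-] asks=[#2:1@96 #4:4@101]
After op 6 [order #5] limit_sell(price=97, qty=8): fills=none; bids=[-] asks=[#2:1@96 #5:8@97 #4:4@101]
After op 7 cancel(order #2): fills=none; bids=[-] asks=[#5:8@97 #4:4@101]
After op 8 [order #6] limit_sell(price=102, qty=6): fills=none; bids=[-] asks=[#5:8@97 #4:4@101 #6:6@102]

Answer: bid=- ask=104
bid=- ask=96
bid=- ask=96
bid=- ask=96
bid=- ask=96
bid=- ask=96
bid=- ask=97
bid=- ask=97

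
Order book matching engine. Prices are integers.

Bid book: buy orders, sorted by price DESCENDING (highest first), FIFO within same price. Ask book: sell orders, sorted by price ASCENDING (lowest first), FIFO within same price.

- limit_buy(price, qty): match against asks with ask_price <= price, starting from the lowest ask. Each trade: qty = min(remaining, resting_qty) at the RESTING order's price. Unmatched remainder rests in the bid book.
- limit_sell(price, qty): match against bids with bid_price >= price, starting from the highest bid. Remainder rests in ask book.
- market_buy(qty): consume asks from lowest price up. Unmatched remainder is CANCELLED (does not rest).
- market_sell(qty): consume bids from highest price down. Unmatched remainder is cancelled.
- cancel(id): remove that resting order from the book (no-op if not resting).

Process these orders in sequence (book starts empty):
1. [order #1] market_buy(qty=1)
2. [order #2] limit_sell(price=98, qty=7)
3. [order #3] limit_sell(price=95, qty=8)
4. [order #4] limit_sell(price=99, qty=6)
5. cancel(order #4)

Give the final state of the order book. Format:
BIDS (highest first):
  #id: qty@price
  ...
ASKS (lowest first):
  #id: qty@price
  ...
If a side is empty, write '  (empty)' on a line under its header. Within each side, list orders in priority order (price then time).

Answer: BIDS (highest first):
  (empty)
ASKS (lowest first):
  #3: 8@95
  #2: 7@98

Derivation:
After op 1 [order #1] market_buy(qty=1): fills=none; bids=[-] asks=[-]
After op 2 [order #2] limit_sell(price=98, qty=7): fills=none; bids=[-] asks=[#2:7@98]
After op 3 [order #3] limit_sell(price=95, qty=8): fills=none; bids=[-] asks=[#3:8@95 #2:7@98]
After op 4 [order #4] limit_sell(price=99, qty=6): fills=none; bids=[-] asks=[#3:8@95 #2:7@98 #4:6@99]
After op 5 cancel(order #4): fills=none; bids=[-] asks=[#3:8@95 #2:7@98]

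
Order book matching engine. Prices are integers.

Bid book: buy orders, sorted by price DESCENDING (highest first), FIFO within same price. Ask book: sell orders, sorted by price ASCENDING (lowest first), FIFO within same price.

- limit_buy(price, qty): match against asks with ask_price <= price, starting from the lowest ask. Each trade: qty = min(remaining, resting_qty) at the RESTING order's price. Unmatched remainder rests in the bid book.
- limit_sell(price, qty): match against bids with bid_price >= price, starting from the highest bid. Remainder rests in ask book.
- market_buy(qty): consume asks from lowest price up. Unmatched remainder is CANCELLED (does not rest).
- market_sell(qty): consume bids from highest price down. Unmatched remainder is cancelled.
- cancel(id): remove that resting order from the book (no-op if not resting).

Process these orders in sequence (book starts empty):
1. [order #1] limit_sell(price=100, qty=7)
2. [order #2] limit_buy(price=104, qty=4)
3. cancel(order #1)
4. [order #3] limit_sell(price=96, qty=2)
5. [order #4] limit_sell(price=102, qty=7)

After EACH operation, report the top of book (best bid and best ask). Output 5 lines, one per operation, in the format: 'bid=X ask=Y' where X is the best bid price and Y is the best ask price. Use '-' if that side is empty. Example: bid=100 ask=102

After op 1 [order #1] limit_sell(price=100, qty=7): fills=none; bids=[-] asks=[#1:7@100]
After op 2 [order #2] limit_buy(price=104, qty=4): fills=#2x#1:4@100; bids=[-] asks=[#1:3@100]
After op 3 cancel(order #1): fills=none; bids=[-] asks=[-]
After op 4 [order #3] limit_sell(price=96, qty=2): fills=none; bids=[-] asks=[#3:2@96]
After op 5 [order #4] limit_sell(price=102, qty=7): fills=none; bids=[-] asks=[#3:2@96 #4:7@102]

Answer: bid=- ask=100
bid=- ask=100
bid=- ask=-
bid=- ask=96
bid=- ask=96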